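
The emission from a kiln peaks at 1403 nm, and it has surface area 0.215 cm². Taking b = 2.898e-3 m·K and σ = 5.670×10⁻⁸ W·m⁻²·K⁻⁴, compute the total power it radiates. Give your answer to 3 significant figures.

P ≈ 22.2 W

Wien's law: T = b/λ_max = 2.898×10⁻³/1.403×10⁻⁶ = 2065.57 K.
Area A = 0.215 cm² = 2.15×10⁻⁵ m².
Then P = σAT⁴ = 5.670×10⁻⁸×2.15×10⁻⁵×(2065.57)⁴ = 22.2 W.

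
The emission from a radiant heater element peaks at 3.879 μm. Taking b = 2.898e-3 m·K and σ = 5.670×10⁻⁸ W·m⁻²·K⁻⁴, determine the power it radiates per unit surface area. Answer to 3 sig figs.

Wien's law: T = b/λ_max = 2.898×10⁻³/3.879×10⁻⁶ = 747.100 K.
Then I = σT⁴ = 5.670×10⁻⁸×(747.100)⁴ = 1.77×10⁴ W/m².

I ≈ 1.77×10⁴ W/m²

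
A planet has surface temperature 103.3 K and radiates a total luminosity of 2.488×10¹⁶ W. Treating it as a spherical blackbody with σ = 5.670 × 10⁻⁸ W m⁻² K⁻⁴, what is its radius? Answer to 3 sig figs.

R ≈ 1.75×10⁷ m

L = 4πR²σT⁴ ⇒ R = √(L/(4πσT⁴)).
σT⁴ = 6.45631 W/m², so R = √(2.488×10¹⁶/(4π×6.45631)) = 1.75×10⁷ m.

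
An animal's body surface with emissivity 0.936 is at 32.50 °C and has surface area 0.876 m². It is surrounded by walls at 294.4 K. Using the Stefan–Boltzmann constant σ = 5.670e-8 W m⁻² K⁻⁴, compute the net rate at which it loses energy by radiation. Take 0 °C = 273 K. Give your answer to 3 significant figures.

Net loss ≈ 55.7 W

T = 32.50 °C + 273 = 305.50 K.
Area A = 0.876 m².
Net radiated power P_net = εσA(T⁴ − T₀⁴) = 0.936×5.670×10⁻⁸×0.876×(305.50⁴ − 294.4⁴).
T⁴ − T₀⁴ = 8.71054×10⁹ − 7.51192×10⁹ = 1.19862×10⁹ K⁴, so P_net = 55.7 W.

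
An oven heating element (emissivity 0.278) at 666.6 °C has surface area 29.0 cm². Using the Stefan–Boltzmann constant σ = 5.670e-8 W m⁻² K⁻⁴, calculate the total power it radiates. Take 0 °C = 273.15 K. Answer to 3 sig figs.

T = 666.6 °C + 273.15 = 939.75 K.
Area A = 29.0 cm² = 2.90×10⁻³ m².
P = εσAT⁴ = 0.278 × 5.670×10⁻⁸ × 2.90×10⁻³ × (939.75)⁴ = 35.7 W.

P ≈ 35.7 W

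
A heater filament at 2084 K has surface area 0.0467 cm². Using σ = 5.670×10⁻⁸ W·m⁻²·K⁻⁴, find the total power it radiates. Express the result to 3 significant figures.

P ≈ 4.99 W

Area A = 0.0467 cm² = 4.67×10⁻⁶ m².
P = σAT⁴ = 5.670×10⁻⁸ × 4.67×10⁻⁶ × (2084)⁴ = 4.99 W.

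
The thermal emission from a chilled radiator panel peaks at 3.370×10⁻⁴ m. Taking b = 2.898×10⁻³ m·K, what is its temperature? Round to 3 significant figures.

Wien's law gives T = b/λ_max = (2.898×10⁻³ m·K)/(3.370×10⁻⁴ m) = 8.60 K.

T ≈ 8.60 K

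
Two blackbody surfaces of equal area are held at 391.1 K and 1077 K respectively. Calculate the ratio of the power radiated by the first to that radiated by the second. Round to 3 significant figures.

With equal areas, P₁/P₂ = (T₁/T₂)⁴ = (391.1/1077)⁴ = 0.0174.

P₁/P₂ ≈ 0.0174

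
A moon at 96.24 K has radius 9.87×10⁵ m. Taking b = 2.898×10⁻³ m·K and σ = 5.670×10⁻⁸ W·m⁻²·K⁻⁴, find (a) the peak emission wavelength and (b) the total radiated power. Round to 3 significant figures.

(a) λ_max = b/T = 2.898×10⁻³/96.24 = 3.011×10⁻⁵ m = 30.1 μm.
Surface area A = 4πR² = 4π(9.87×10⁵ m)² = 1.22418×10¹³ m².
(b) P = σAT⁴ = 5.670×10⁻⁸×1.22418×10¹³×(96.24)⁴ = 5.95×10¹³ W.

λ_max ≈ 30.1 μm; P ≈ 5.95×10¹³ W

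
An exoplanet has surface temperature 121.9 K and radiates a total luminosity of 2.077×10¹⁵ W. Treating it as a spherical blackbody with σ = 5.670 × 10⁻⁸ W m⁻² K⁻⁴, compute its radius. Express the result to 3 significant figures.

R ≈ 3.63×10⁶ m

L = 4πR²σT⁴ ⇒ R = √(L/(4πσT⁴)).
σT⁴ = 12.5198 W/m², so R = √(2.077×10¹⁵/(4π×12.5198)) = 3.63×10⁶ m.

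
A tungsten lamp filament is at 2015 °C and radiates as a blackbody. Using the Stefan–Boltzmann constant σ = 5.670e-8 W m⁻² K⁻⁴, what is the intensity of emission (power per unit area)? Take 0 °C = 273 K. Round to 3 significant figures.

T = 2015 °C + 273 = 2288 K.
Stefan–Boltzmann: I = σT⁴ = 5.670×10⁻⁸ × (2288)⁴ = 1.55×10⁶ W/m².

I ≈ 1.55×10⁶ W/m²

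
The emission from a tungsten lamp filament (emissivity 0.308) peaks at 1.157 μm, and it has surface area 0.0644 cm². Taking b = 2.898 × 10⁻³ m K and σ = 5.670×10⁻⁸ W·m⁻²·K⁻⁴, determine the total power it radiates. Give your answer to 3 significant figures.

Wien's law: T = b/λ_max = 2.898×10⁻³/1.157×10⁻⁶ = 2504.75 K.
Area A = 0.0644 cm² = 6.44×10⁻⁶ m².
Then P = εσAT⁴ = 0.308×5.670×10⁻⁸×6.44×10⁻⁶×(2504.75)⁴ = 4.43 W.

P ≈ 4.43 W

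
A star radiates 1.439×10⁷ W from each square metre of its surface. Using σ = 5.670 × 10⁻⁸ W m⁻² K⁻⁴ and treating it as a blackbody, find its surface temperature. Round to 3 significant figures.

I = σT⁴, so T = (I/σ)^(1/4) = (1.439×10⁷/(5.670×10⁻⁸))^(1/4) = 3.99×10³ K.

T ≈ 3.99×10³ K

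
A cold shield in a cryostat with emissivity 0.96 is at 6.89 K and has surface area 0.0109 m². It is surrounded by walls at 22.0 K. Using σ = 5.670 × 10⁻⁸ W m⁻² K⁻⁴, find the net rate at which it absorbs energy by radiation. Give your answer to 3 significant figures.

Net gain ≈ 1.38×10⁻⁴ W

Area A = 0.0109 m².
Net radiated power P_net = εσA(T⁴ − T₀⁴) = 0.96×5.670×10⁻⁸×0.0109×(6.89⁴ − 22.0⁴).
T⁴ − T₀⁴ = 2253.60 − 2.34256×10⁵ = -2.32002×10⁵ K⁴, so P_net = -1.38×10⁻⁴ W — negative, meaning a net gain of 1.38×10⁻⁴ W.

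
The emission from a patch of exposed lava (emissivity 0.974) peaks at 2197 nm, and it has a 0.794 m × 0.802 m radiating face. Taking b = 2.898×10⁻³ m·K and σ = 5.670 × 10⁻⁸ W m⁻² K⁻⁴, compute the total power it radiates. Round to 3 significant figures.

P ≈ 1.06×10⁵ W

Wien's law: T = b/λ_max = 2.898×10⁻³/2.197×10⁻⁶ = 1319.07 K.
Area A = 0.794 × 0.802 = 0.636788 m².
Then P = εσAT⁴ = 0.974×5.670×10⁻⁸×0.636788×(1319.07)⁴ = 1.06×10⁵ W.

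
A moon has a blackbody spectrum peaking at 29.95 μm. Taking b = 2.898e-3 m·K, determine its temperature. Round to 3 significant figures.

T ≈ 96.8 K

Wien's law gives T = b/λ_max = (2.898×10⁻³ m·K)/(2.995×10⁻⁵ m) = 96.8 K.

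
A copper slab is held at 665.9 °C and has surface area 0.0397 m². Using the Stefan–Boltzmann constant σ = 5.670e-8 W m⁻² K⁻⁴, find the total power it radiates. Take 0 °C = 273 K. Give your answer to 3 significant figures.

P ≈ 1.75×10³ W

T = 665.9 °C + 273 = 938.9 K.
Area A = 0.0397 m².
P = σAT⁴ = 5.670×10⁻⁸ × 0.0397 × (938.9)⁴ = 1.75×10³ W.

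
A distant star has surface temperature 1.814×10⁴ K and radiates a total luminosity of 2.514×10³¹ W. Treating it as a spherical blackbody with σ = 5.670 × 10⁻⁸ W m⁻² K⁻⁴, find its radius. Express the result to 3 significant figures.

R ≈ 1.81×10¹⁰ m

L = 4πR²σT⁴ ⇒ R = √(L/(4πσT⁴)).
σT⁴ = 6.13949×10⁹ W/m², so R = √(2.514×10³¹/(4π×6.13949×10⁹)) = 1.81×10¹⁰ m.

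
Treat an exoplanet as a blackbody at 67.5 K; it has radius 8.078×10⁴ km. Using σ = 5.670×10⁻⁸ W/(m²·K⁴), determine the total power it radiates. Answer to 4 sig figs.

P ≈ 9.652×10¹⁶ W

Surface area A = 4πR² = 4π(8.078×10⁷ m)² = 8.20007×10¹⁶ m².
P = σAT⁴ = 5.670×10⁻⁸ × 8.20007×10¹⁶ × (67.5)⁴ = 9.652×10¹⁶ W.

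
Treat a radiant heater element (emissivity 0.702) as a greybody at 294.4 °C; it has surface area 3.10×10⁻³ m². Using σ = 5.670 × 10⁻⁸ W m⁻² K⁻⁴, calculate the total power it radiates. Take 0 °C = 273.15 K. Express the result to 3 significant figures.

P ≈ 12.8 W

T = 294.4 °C + 273.15 = 567.55 K.
Area A = 3.10×10⁻³ m².
P = εσAT⁴ = 0.702 × 5.670×10⁻⁸ × 3.10×10⁻³ × (567.55)⁴ = 12.8 W.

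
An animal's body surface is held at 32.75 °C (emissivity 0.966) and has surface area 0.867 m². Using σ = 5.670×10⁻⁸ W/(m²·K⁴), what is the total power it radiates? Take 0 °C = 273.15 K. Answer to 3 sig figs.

T = 32.75 °C + 273.15 = 305.90 K.
Area A = 0.867 m².
P = εσAT⁴ = 0.966 × 5.670×10⁻⁸ × 0.867 × (305.90)⁴ = 416 W.

P ≈ 416 W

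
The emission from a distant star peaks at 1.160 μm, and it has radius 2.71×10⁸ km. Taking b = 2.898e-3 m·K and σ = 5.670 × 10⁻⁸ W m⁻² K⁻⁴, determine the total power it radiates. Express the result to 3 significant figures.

Wien's law: T = b/λ_max = 2.898×10⁻³/1.160×10⁻⁶ = 2498.28 K.
Surface area A = 4πR² = 4π(2.71×10¹¹ m)² = 9.22887×10²³ m².
Then P = σAT⁴ = 5.670×10⁻⁸×9.22887×10²³×(2498.28)⁴ = 2.04×10³⁰ W.

P ≈ 2.04×10³⁰ W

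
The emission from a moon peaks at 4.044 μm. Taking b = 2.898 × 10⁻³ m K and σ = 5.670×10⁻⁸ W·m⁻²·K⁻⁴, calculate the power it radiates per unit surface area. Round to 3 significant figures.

Wien's law: T = b/λ_max = 2.898×10⁻³/4.044×10⁻⁶ = 716.617 K.
Then I = σT⁴ = 5.670×10⁻⁸×(716.617)⁴ = 1.50×10⁴ W/m².

I ≈ 1.50×10⁴ W/m²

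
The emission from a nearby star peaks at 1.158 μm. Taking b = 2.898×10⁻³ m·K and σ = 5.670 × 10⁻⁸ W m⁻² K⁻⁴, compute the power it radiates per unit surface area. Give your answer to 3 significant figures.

Wien's law: T = b/λ_max = 2.898×10⁻³/1.158×10⁻⁶ = 2502.59 K.
Then I = σT⁴ = 5.670×10⁻⁸×(2502.59)⁴ = 2.22×10⁶ W/m².

I ≈ 2.22×10⁶ W/m²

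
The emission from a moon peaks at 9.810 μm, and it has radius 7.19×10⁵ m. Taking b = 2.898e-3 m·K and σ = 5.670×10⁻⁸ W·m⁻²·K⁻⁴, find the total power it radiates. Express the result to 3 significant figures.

P ≈ 2.81×10¹⁵ W

Wien's law: T = b/λ_max = 2.898×10⁻³/9.810×10⁻⁶ = 295.413 K.
Surface area A = 4πR² = 4π(7.19×10⁵ m)² = 6.49632×10¹² m².
Then P = σAT⁴ = 5.670×10⁻⁸×6.49632×10¹²×(295.413)⁴ = 2.81×10¹⁵ W.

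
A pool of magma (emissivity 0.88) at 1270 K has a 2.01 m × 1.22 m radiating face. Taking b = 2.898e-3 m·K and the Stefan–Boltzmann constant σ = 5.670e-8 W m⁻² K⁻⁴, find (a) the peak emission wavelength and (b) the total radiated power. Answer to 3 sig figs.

λ_max ≈ 2.28×10³ nm; P ≈ 3.18×10⁵ W

(a) λ_max = b/T = 2.898×10⁻³/1270 = 2.282×10⁻⁶ m = 2.28×10³ nm.
Area A = 2.01 × 1.22 = 2.4522 m².
(b) P = εσAT⁴ = 0.88×5.670×10⁻⁸×2.4522×(1270)⁴ = 3.18×10⁵ W.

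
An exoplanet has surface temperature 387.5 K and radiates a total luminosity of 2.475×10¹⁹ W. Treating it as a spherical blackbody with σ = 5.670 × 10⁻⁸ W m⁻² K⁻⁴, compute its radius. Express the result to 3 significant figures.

R ≈ 3.93×10⁷ m

L = 4πR²σT⁴ ⇒ R = √(L/(4πσT⁴)).
σT⁴ = 1278.41 W/m², so R = √(2.475×10¹⁹/(4π×1278.41)) = 3.93×10⁷ m.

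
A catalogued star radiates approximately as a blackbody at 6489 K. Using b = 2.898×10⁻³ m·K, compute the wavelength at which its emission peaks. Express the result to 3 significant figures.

λ_max ≈ 447 nm

Wien's displacement law: λ_max = b/T = (2.898×10⁻³ m·K)/(6489 K) = 4.466×10⁻⁷ m.
That is 447 nm, in the visible range.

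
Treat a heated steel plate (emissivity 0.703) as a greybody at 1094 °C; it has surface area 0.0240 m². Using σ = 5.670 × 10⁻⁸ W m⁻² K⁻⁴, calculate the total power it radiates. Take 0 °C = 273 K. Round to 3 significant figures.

T = 1094 °C + 273 = 1367 K.
Area A = 0.0240 m².
P = εσAT⁴ = 0.703 × 5.670×10⁻⁸ × 0.0240 × (1367)⁴ = 3.34×10³ W.

P ≈ 3.34×10³ W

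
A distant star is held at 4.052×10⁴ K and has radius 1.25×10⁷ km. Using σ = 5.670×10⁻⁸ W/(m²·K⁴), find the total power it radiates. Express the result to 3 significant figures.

Surface area A = 4πR² = 4π(1.25×10¹⁰ m)² = 1.96350×10²¹ m².
P = σAT⁴ = 5.670×10⁻⁸ × 1.96350×10²¹ × (4.052×10⁴)⁴ = 3.00×10³² W.

P ≈ 3.00×10³² W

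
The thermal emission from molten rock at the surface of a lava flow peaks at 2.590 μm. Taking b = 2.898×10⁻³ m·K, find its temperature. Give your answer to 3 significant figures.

Wien's law gives T = b/λ_max = (2.898×10⁻³ m·K)/(2.590×10⁻⁶ m) = 1.12×10³ K.

T ≈ 1.12×10³ K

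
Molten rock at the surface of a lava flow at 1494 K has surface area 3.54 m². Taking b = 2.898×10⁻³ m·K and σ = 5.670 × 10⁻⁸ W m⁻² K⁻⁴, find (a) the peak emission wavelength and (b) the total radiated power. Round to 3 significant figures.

λ_max ≈ 1.94×10³ nm; P ≈ 1.00×10⁶ W

(a) λ_max = b/T = 2.898×10⁻³/1494 = 1.940×10⁻⁶ m = 1.94×10³ nm.
Area A = 3.54 m².
(b) P = σAT⁴ = 5.670×10⁻⁸×3.54×(1494)⁴ = 1.00×10⁶ W.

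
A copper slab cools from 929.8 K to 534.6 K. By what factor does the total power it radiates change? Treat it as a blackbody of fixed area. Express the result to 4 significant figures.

P ∝ T⁴, so P₂/P₁ = (T₂/T₁)⁴ = (534.6/929.8)⁴ = (0.574962)⁴ = 0.1093.

P₂/P₁ ≈ 0.1093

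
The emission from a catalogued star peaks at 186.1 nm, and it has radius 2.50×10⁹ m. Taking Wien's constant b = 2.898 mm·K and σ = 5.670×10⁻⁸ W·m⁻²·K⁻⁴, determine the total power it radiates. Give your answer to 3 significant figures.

P ≈ 2.62×10²⁹ W

Wien's law: T = b/λ_max = 2.898×10⁻³/1.861×10⁻⁷ = 15572.3 K.
Surface area A = 4πR² = 4π(2.50×10⁹ m)² = 7.85398×10¹⁹ m².
Then P = σAT⁴ = 5.670×10⁻⁸×7.85398×10¹⁹×(15572.3)⁴ = 2.62×10²⁹ W.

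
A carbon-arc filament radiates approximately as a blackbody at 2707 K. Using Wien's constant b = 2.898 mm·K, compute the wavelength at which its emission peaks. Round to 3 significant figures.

Wien's displacement law: λ_max = b/T = (2.898×10⁻³ m·K)/(2707 K) = 1.071×10⁻⁶ m.
That is 1.07 μm, in the infrared range.

λ_max ≈ 1.07 μm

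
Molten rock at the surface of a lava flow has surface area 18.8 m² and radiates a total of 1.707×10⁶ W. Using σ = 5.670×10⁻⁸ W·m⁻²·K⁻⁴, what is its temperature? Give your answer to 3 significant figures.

T ≈ 1.12×10³ K

Area A = 18.8 m².
P = σAT⁴ ⇒ T = (P/(σA))^(1/4) = (1.707×10⁶/(5.670×10⁻⁸×18.8))^(1/4) = 1.12×10³ K.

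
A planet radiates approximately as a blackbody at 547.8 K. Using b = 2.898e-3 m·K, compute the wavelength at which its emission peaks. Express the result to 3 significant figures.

λ_max ≈ 5.29 μm

Wien's displacement law: λ_max = b/T = (2.898×10⁻³ m·K)/(547.8 K) = 5.290×10⁻⁶ m.
That is 5.29 μm, in the infrared range.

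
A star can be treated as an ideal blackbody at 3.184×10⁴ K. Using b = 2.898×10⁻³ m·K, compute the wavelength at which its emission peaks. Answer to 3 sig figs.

λ_max ≈ 91.0 nm

Wien's displacement law: λ_max = b/T = (2.898×10⁻³ m·K)/(3.184×10⁴ K) = 9.102×10⁻⁸ m.
That is 91.0 nm, in the ultraviolet range.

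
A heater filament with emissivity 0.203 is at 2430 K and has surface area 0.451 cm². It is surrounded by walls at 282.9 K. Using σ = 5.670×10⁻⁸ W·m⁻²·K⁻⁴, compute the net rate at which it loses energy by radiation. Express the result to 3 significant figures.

Area A = 0.451 cm² = 4.51×10⁻⁵ m².
Net radiated power P_net = εσA(T⁴ − T₀⁴) = 0.203×5.670×10⁻⁸×4.51×10⁻⁵×(2430⁴ − 282.9⁴).
T⁴ − T₀⁴ = 3.48678×10¹³ − 6.40519×10⁹ = 3.48614×10¹³ K⁴, so P_net = 18.1 W.

Net loss ≈ 18.1 W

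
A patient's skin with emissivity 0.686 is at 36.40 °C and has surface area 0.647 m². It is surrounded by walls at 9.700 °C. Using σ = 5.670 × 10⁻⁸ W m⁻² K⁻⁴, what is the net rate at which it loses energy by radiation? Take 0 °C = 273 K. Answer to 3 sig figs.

Net loss ≈ 69.9 W

T = 36.40 °C + 273 = 309.40 K.
Surroundings: T = 9.700 °C + 273 = 282.700 K.
Area A = 0.647 m².
Net radiated power P_net = εσA(T⁴ − T₀⁴) = 0.686×5.670×10⁻⁸×0.647×(309.40⁴ − 282.700⁴).
T⁴ − T₀⁴ = 9.16392×10⁹ − 6.38709×10⁹ = 2.77683×10⁹ K⁴, so P_net = 69.9 W.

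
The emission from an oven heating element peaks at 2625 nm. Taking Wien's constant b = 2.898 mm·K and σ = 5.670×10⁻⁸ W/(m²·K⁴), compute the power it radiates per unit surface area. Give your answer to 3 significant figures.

Wien's law: T = b/λ_max = 2.898×10⁻³/2.625×10⁻⁶ = 1104.00 K.
Then I = σT⁴ = 5.670×10⁻⁸×(1104.00)⁴ = 8.42×10⁴ W/m².

I ≈ 8.42×10⁴ W/m²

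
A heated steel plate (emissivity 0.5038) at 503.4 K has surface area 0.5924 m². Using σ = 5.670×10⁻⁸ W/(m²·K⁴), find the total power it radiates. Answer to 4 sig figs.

Area A = 0.5924 m².
P = εσAT⁴ = 0.5038 × 5.670×10⁻⁸ × 0.5924 × (503.4)⁴ = 1087 W.

P ≈ 1087 W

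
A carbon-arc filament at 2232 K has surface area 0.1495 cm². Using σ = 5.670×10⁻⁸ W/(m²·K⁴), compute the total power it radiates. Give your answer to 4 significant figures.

Area A = 0.1495 cm² = 1.495×10⁻⁵ m².
P = σAT⁴ = 5.670×10⁻⁸ × 1.495×10⁻⁵ × (2232)⁴ = 21.04 W.

P ≈ 21.04 W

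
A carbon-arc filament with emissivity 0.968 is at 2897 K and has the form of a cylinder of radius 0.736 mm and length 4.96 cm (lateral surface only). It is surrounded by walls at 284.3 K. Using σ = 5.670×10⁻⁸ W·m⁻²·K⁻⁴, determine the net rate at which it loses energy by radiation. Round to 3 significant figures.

Lateral area A = 2πrL = 2π×7.36×10⁻⁴×0.0496 = 2.29371×10⁻⁴ m².
Net radiated power P_net = εσA(T⁴ − T₀⁴) = 0.968×5.670×10⁻⁸×2.29371×10⁻⁴×(2897⁴ − 284.3⁴).
T⁴ − T₀⁴ = 7.04359×10¹³ − 6.53292×10⁹ = 7.04294×10¹³ K⁴, so P_net = 887 W.

Net loss ≈ 887 W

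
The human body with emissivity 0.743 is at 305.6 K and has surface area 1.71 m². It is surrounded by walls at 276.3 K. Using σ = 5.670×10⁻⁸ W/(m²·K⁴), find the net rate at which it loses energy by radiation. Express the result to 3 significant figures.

Area A = 1.71 m².
Net radiated power P_net = εσA(T⁴ − T₀⁴) = 0.743×5.670×10⁻⁸×1.71×(305.6⁴ − 276.3⁴).
T⁴ − T₀⁴ = 8.72195×10⁹ − 5.82805×10⁹ = 2.89390×10⁹ K⁴, so P_net = 208 W.

Net loss ≈ 208 W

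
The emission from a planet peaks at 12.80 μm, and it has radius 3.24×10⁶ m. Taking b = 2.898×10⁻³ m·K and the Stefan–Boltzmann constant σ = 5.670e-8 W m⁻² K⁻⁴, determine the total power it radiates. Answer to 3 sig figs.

P ≈ 1.97×10¹⁶ W

Wien's law: T = b/λ_max = 2.898×10⁻³/1.280×10⁻⁵ = 226.406 K.
Surface area A = 4πR² = 4π(3.24×10⁶ m)² = 1.31917×10¹⁴ m².
Then P = σAT⁴ = 5.670×10⁻⁸×1.31917×10¹⁴×(226.406)⁴ = 1.97×10¹⁶ W.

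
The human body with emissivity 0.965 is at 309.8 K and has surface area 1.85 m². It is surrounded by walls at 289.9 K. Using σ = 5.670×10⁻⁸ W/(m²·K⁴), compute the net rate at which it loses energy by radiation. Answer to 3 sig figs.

Area A = 1.85 m².
Net radiated power P_net = εσA(T⁴ − T₀⁴) = 0.965×5.670×10⁻⁸×1.85×(309.8⁴ − 289.9⁴).
T⁴ − T₀⁴ = 9.21140×10⁹ − 7.06306×10⁹ = 2.14834×10⁹ K⁴, so P_net = 217 W.

Net loss ≈ 217 W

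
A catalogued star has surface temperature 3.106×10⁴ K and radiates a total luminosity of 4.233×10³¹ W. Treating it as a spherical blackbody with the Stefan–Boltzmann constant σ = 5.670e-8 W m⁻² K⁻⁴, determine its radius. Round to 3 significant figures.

R ≈ 7.99×10⁹ m

L = 4πR²σT⁴ ⇒ R = √(L/(4πσT⁴)).
σT⁴ = 5.27702×10¹⁰ W/m², so R = √(4.233×10³¹/(4π×5.27702×10¹⁰)) = 7.99×10⁹ m.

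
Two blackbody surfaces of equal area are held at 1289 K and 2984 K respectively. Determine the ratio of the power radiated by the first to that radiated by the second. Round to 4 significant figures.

P₁/P₂ ≈ 0.03482

With equal areas, P₁/P₂ = (T₁/T₂)⁴ = (1289/2984)⁴ = 0.03482.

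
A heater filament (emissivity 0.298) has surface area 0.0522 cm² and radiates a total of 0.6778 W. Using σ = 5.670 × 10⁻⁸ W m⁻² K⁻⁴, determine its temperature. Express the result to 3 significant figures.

T ≈ 1.66×10³ K

Area A = 0.0522 cm² = 5.22×10⁻⁶ m².
P = εσAT⁴ ⇒ T = (P/(εσA))^(1/4) = (0.6778/(0.298×5.670×10⁻⁸×5.22×10⁻⁶))^(1/4) = 1.66×10³ K.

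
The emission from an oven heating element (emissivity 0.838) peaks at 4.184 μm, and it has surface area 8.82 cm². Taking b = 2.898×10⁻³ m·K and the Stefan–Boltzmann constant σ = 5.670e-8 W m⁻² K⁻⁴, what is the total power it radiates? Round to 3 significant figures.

Wien's law: T = b/λ_max = 2.898×10⁻³/4.184×10⁻⁶ = 692.639 K.
Area A = 8.82 cm² = 8.82×10⁻⁴ m².
Then P = εσAT⁴ = 0.838×5.670×10⁻⁸×8.82×10⁻⁴×(692.639)⁴ = 9.65 W.

P ≈ 9.65 W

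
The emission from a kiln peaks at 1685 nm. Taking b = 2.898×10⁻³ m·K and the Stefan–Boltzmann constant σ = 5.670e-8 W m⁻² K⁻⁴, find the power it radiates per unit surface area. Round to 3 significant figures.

I ≈ 4.96×10⁵ W/m²

Wien's law: T = b/λ_max = 2.898×10⁻³/1.685×10⁻⁶ = 1719.88 K.
Then I = σT⁴ = 5.670×10⁻⁸×(1719.88)⁴ = 4.96×10⁵ W/m².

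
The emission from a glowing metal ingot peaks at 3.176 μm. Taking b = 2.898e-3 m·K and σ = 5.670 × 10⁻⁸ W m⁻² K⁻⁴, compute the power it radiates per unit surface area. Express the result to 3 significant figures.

I ≈ 3.93×10⁴ W/m²

Wien's law: T = b/λ_max = 2.898×10⁻³/3.176×10⁻⁶ = 912.469 K.
Then I = σT⁴ = 5.670×10⁻⁸×(912.469)⁴ = 3.93×10⁴ W/m².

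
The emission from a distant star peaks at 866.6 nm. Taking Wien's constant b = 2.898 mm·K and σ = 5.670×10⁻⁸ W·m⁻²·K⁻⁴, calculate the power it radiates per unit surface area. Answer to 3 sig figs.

Wien's law: T = b/λ_max = 2.898×10⁻³/8.666×10⁻⁷ = 3344.10 K.
Then I = σT⁴ = 5.670×10⁻⁸×(3344.10)⁴ = 7.09×10⁶ W/m².

I ≈ 7.09×10⁶ W/m²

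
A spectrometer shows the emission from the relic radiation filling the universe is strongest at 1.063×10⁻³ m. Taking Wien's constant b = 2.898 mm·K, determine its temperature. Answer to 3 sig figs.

T ≈ 2.73 K

Wien's law gives T = b/λ_max = (2.898×10⁻³ m·K)/(1.063×10⁻³ m) = 2.73 K.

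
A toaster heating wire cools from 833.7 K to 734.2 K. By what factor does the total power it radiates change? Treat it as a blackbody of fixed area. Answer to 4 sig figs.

P₂/P₁ ≈ 0.6015

P ∝ T⁴, so P₂/P₁ = (T₂/T₁)⁴ = (734.2/833.7)⁴ = (0.880653)⁴ = 0.6015.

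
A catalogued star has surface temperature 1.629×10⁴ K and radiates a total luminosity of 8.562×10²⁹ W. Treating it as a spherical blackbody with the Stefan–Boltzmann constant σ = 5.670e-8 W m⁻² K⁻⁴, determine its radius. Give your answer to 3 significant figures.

R ≈ 4.13×10⁹ m

L = 4πR²σT⁴ ⇒ R = √(L/(4πσT⁴)).
σT⁴ = 3.99271×10⁹ W/m², so R = √(8.562×10²⁹/(4π×3.99271×10⁹)) = 4.13×10⁹ m.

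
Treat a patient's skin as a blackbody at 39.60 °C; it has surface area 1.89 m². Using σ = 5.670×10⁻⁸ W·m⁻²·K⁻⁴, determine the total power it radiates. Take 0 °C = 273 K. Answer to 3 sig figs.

T = 39.60 °C + 273 = 312.60 K.
Area A = 1.89 m².
P = σAT⁴ = 5.670×10⁻⁸ × 1.89 × (312.60)⁴ = 1.02×10³ W.

P ≈ 1.02×10³ W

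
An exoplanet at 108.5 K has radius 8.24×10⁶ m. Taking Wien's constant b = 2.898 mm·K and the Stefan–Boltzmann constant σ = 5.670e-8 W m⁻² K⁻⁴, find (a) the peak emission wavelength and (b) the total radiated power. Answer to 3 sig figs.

(a) λ_max = b/T = 2.898×10⁻³/108.5 = 2.671×10⁻⁵ m = 26.7 μm.
Surface area A = 4πR² = 4π(8.24×10⁶ m)² = 8.53226×10¹⁴ m².
(b) P = σAT⁴ = 5.670×10⁻⁸×8.53226×10¹⁴×(108.5)⁴ = 6.70×10¹⁵ W.

λ_max ≈ 26.7 μm; P ≈ 6.70×10¹⁵ W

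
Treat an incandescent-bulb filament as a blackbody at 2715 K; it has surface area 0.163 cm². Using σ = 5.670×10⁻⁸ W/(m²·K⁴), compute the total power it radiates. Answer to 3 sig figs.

P ≈ 50.2 W

Area A = 0.163 cm² = 1.63×10⁻⁵ m².
P = σAT⁴ = 5.670×10⁻⁸ × 1.63×10⁻⁵ × (2715)⁴ = 50.2 W.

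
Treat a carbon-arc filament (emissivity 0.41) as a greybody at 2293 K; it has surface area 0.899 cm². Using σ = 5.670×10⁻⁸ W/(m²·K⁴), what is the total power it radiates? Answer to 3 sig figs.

Area A = 0.899 cm² = 8.99×10⁻⁵ m².
P = εσAT⁴ = 0.41 × 5.670×10⁻⁸ × 8.99×10⁻⁵ × (2293)⁴ = 57.8 W.

P ≈ 57.8 W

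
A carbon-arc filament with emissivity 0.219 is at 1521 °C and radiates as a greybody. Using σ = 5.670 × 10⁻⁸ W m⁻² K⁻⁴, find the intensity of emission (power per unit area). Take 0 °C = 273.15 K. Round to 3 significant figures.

T = 1521 °C + 273.15 = 1794.15 K.
Stefan–Boltzmann: I = εσT⁴ = 0.219 × 5.670×10⁻⁸ × (1794.15)⁴ = 1.29×10⁵ W/m².

I ≈ 1.29×10⁵ W/m²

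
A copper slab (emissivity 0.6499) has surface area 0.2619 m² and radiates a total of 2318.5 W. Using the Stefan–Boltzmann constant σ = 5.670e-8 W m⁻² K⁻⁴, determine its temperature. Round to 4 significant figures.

Area A = 0.2619 m².
P = εσAT⁴ ⇒ T = (P/(εσA))^(1/4) = (2318.5/(0.6499×5.670×10⁻⁸×0.2619))^(1/4) = 700.1 K.

T ≈ 700.1 K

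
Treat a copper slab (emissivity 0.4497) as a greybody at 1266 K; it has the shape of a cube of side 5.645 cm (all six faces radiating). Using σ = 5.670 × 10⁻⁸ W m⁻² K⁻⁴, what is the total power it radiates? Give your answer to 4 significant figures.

Area A = 6s² = 6×(0.05645 m)² = 0.0191196 m².
P = εσAT⁴ = 0.4497 × 5.670×10⁻⁸ × 0.0191196 × (1266)⁴ = 1252 W.

P ≈ 1252 W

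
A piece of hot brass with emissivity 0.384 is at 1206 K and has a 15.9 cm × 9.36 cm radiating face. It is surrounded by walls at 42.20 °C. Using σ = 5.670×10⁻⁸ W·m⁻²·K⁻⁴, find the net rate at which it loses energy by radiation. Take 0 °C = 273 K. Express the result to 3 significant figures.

Net loss ≈ 682 W

Surroundings: T = 42.20 °C + 273 = 315.20 K.
Area A = 0.159 × 0.0936 = 0.0148824 m².
Net radiated power P_net = εσA(T⁴ − T₀⁴) = 0.384×5.670×10⁻⁸×0.0148824×(1206⁴ − 315.20⁴).
T⁴ − T₀⁴ = 2.11538×10¹² − 9.87063×10⁹ = 2.10551×10¹² K⁴, so P_net = 682 W.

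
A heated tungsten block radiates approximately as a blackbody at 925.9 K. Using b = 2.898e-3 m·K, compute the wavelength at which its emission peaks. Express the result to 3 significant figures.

λ_max ≈ 3.13 μm

Wien's displacement law: λ_max = b/T = (2.898×10⁻³ m·K)/(925.9 K) = 3.130×10⁻⁶ m.
That is 3.13 μm, in the infrared range.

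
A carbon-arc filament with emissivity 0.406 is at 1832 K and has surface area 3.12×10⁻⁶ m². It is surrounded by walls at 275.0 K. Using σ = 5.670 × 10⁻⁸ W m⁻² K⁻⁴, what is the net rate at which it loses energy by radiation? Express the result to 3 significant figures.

Net loss ≈ 0.809 W

Area A = 3.12×10⁻⁶ m².
Net radiated power P_net = εσA(T⁴ − T₀⁴) = 0.406×5.670×10⁻⁸×3.12×10⁻⁶×(1832⁴ − 275.0⁴).
T⁴ − T₀⁴ = 1.12642×10¹³ − 5.71914×10⁹ = 1.12585×10¹³ K⁴, so P_net = 0.809 W.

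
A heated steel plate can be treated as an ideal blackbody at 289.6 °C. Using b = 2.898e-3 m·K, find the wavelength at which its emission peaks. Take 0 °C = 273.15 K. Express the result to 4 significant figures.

T = 289.6 °C + 273.15 = 562.75 K.
Wien's displacement law: λ_max = b/T = (2.898×10⁻³ m·K)/(562.75 K) = 5.1497×10⁻⁶ m.
That is 5.150 μm, in the infrared range.

λ_max ≈ 5.150 μm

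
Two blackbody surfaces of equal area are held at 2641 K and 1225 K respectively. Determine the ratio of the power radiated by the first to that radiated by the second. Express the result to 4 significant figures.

With equal areas, P₁/P₂ = (T₁/T₂)⁴ = (2641/1225)⁴ = 21.60.

P₁/P₂ ≈ 21.60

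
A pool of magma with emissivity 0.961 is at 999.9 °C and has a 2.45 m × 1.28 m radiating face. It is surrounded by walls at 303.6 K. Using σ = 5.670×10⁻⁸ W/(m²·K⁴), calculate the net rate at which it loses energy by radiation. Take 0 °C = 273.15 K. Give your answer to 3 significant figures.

Net loss ≈ 4.47×10⁵ W

T = 999.9 °C + 273.15 = 1273.05 K.
Area A = 2.45 × 1.28 = 3.136 m².
Net radiated power P_net = εσA(T⁴ − T₀⁴) = 0.961×5.670×10⁻⁸×3.136×(1273.05⁴ − 303.6⁴).
T⁴ − T₀⁴ = 2.62653×10¹² − 8.49585×10⁹ = 2.61803×10¹² K⁴, so P_net = 4.47×10⁵ W.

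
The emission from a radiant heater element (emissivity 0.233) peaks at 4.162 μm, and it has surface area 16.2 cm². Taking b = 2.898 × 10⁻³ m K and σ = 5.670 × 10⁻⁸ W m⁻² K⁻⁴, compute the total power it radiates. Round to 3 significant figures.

P ≈ 5.03 W

Wien's law: T = b/λ_max = 2.898×10⁻³/4.162×10⁻⁶ = 696.300 K.
Area A = 16.2 cm² = 1.62×10⁻³ m².
Then P = εσAT⁴ = 0.233×5.670×10⁻⁸×1.62×10⁻³×(696.300)⁴ = 5.03 W.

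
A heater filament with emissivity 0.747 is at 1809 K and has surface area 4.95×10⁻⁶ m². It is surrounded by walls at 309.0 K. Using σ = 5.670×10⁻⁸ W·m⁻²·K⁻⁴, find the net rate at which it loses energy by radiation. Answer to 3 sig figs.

Net loss ≈ 2.24 W

Area A = 4.95×10⁻⁶ m².
Net radiated power P_net = εσA(T⁴ − T₀⁴) = 0.747×5.670×10⁻⁸×4.95×10⁻⁶×(1809⁴ − 309.0⁴).
T⁴ − T₀⁴ = 1.07091×10¹³ − 9.11662×10⁹ = 1.07000×10¹³ K⁴, so P_net = 2.24 W.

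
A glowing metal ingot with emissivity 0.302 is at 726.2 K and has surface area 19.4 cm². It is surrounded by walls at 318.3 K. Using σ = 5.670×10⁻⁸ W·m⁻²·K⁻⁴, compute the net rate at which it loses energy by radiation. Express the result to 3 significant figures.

Net loss ≈ 8.90 W

Area A = 19.4 cm² = 1.94×10⁻³ m².
Net radiated power P_net = εσA(T⁴ − T₀⁴) = 0.302×5.670×10⁻⁸×1.94×10⁻³×(726.2⁴ − 318.3⁴).
T⁴ − T₀⁴ = 2.78115×10¹¹ − 1.02647×10¹⁰ = 2.67850×10¹¹ K⁴, so P_net = 8.90 W.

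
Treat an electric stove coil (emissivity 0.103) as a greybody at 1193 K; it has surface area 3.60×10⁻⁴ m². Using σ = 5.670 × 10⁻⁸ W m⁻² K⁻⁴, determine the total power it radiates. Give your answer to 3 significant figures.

P ≈ 4.26 W

Area A = 3.60×10⁻⁴ m².
P = εσAT⁴ = 0.103 × 5.670×10⁻⁸ × 3.60×10⁻⁴ × (1193)⁴ = 4.26 W.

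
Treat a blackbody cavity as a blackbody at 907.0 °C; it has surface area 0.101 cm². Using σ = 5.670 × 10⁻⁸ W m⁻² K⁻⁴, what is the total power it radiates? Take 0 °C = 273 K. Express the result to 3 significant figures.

T = 907.0 °C + 273 = 1180.0 K.
Area A = 0.101 cm² = 1.01×10⁻⁵ m².
P = σAT⁴ = 5.670×10⁻⁸ × 1.01×10⁻⁵ × (1180.0)⁴ = 1.11 W.

P ≈ 1.11 W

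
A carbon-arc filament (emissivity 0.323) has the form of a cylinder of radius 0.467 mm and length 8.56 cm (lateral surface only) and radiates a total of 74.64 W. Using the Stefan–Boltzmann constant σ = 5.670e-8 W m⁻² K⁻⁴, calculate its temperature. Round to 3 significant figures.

Lateral area A = 2πrL = 2π×4.67×10⁻⁴×0.0856 = 2.51172×10⁻⁴ m².
P = εσAT⁴ ⇒ T = (P/(εσA))^(1/4) = (74.64/(0.323×5.670×10⁻⁸×2.51172×10⁻⁴))^(1/4) = 2.01×10³ K.

T ≈ 2.01×10³ K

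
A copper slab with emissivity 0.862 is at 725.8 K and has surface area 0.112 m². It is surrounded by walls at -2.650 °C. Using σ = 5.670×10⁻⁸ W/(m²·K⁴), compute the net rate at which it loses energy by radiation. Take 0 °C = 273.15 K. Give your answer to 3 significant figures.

Net loss ≈ 1.49×10³ W

Surroundings: T = -2.650 °C + 273.15 = 270.500 K.
Area A = 0.112 m².
Net radiated power P_net = εσA(T⁴ − T₀⁴) = 0.862×5.670×10⁻⁸×0.112×(725.8⁴ − 270.500⁴).
T⁴ − T₀⁴ = 2.77503×10¹¹ − 5.35389×10⁹ = 2.72149×10¹¹ K⁴, so P_net = 1.49×10³ W.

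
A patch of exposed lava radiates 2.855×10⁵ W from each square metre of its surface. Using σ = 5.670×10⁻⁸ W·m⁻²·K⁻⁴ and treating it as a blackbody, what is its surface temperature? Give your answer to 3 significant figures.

I = σT⁴, so T = (I/σ)^(1/4) = (2.855×10⁵/(5.670×10⁻⁸))^(1/4) = 1.50×10³ K.

T ≈ 1.50×10³ K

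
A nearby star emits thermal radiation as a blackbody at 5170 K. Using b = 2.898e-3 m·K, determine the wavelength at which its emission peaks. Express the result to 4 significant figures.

Wien's displacement law: λ_max = b/T = (2.898×10⁻³ m·K)/(5170 K) = 5.6054×10⁻⁷ m.
That is 560.5 nm, in the visible range.

λ_max ≈ 560.5 nm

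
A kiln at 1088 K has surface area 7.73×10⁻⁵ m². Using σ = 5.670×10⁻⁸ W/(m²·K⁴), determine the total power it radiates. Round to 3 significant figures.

Area A = 7.73×10⁻⁵ m².
P = σAT⁴ = 5.670×10⁻⁸ × 7.73×10⁻⁵ × (1088)⁴ = 6.14 W.

P ≈ 6.14 W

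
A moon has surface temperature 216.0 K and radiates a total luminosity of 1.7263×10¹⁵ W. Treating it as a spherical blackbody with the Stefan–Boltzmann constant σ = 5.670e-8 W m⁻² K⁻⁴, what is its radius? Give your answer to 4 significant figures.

R ≈ 1.055×10⁶ m

L = 4πR²σT⁴ ⇒ R = √(L/(4πσT⁴)).
σT⁴ = 123.424 W/m², so R = √(1.7263×10¹⁵/(4π×123.424)) = 1.055×10⁶ m.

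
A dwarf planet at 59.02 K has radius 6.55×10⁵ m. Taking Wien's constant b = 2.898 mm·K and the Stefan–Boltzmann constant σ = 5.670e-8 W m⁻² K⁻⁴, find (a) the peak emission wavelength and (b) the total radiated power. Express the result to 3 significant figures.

(a) λ_max = b/T = 2.898×10⁻³/59.02 = 4.910×10⁻⁵ m = 49.1 μm.
Surface area A = 4πR² = 4π(6.55×10⁵ m)² = 5.39129×10¹² m².
(b) P = σAT⁴ = 5.670×10⁻⁸×5.39129×10¹²×(59.02)⁴ = 3.71×10¹² W.

λ_max ≈ 49.1 μm; P ≈ 3.71×10¹² W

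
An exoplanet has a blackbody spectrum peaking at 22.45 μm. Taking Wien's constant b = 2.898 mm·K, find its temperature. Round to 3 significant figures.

T ≈ 129 K

Wien's law gives T = b/λ_max = (2.898×10⁻³ m·K)/(2.245×10⁻⁵ m) = 129 K.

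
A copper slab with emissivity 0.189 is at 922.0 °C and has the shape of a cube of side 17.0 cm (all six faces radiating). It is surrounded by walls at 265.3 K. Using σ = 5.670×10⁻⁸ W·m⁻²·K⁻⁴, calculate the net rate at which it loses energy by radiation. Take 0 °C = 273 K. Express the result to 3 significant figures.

Net loss ≈ 3.78×10³ W

T = 922.0 °C + 273 = 1195.0 K.
Area A = 6s² = 6×(0.170 m)² = 0.1734 m².
Net radiated power P_net = εσA(T⁴ − T₀⁴) = 0.189×5.670×10⁻⁸×0.1734×(1195.0⁴ − 265.3⁴).
T⁴ − T₀⁴ = 2.03926×10¹² − 4.95392×10⁹ = 2.03431×10¹² K⁴, so P_net = 3.78×10³ W.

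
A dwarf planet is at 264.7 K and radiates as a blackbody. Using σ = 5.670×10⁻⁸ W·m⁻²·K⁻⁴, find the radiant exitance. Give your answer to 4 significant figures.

Stefan–Boltzmann: I = σT⁴ = 5.670×10⁻⁸ × (264.7)⁴ = 278.4 W/m².

I ≈ 278.4 W/m²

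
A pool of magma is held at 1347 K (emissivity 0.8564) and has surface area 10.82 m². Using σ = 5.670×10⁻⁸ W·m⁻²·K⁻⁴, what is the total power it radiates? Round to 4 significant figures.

P ≈ 1.730×10⁶ W

Area A = 10.82 m².
P = εσAT⁴ = 0.8564 × 5.670×10⁻⁸ × 10.82 × (1347)⁴ = 1.730×10⁶ W.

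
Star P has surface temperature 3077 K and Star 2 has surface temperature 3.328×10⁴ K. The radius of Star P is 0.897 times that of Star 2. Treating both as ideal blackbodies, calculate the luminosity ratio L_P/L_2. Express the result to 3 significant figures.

L ∝ R²T⁴, so L_P/L_2 = (R_P/R_2)²(T_P/T_2)⁴ = (0.897)² × (3077/3.328×10⁴)⁴ = 0.804609 × 7.30763×10⁻⁵ = 5.88×10⁻⁵.

L_P/L_2 ≈ 5.88×10⁻⁵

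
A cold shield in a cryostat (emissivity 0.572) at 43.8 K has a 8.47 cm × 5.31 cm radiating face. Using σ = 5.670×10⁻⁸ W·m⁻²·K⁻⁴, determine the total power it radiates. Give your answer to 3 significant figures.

Area A = 0.0847 × 0.0531 = 4.49757×10⁻³ m².
P = εσAT⁴ = 0.572 × 5.670×10⁻⁸ × 4.49757×10⁻³ × (43.8)⁴ = 5.37×10⁻⁴ W.

P ≈ 5.37×10⁻⁴ W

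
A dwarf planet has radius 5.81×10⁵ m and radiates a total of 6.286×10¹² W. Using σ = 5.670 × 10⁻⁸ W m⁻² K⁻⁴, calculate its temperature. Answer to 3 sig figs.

Surface area A = 4πR² = 4π(5.81×10⁵ m)² = 4.24192×10¹² m².
P = σAT⁴ ⇒ T = (P/(σA))^(1/4) = (6.286×10¹²/(5.670×10⁻⁸×4.24192×10¹²))^(1/4) = 71.5 K.

T ≈ 71.5 K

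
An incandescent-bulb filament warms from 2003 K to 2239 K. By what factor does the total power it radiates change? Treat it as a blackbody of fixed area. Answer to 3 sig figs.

P ∝ T⁴, so P₂/P₁ = (T₂/T₁)⁴ = (2239/2003)⁴ = (1.11782)⁴ = 1.56.

P₂/P₁ ≈ 1.56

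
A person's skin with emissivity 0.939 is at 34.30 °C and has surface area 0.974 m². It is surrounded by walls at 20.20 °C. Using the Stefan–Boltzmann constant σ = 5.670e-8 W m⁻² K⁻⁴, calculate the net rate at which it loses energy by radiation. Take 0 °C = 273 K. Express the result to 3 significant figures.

Net loss ≈ 79.2 W

T = 34.30 °C + 273 = 307.30 K.
Surroundings: T = 20.20 °C + 273 = 293.20 K.
Area A = 0.974 m².
Net radiated power P_net = εσA(T⁴ − T₀⁴) = 0.939×5.670×10⁻⁸×0.974×(307.30⁴ − 293.20⁴).
T⁴ − T₀⁴ = 8.91765×10⁹ − 7.39019×10⁹ = 1.52746×10⁹ K⁴, so P_net = 79.2 W.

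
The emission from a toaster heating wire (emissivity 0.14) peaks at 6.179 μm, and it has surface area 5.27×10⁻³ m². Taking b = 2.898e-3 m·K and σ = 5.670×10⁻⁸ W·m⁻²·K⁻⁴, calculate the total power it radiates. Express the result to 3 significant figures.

Wien's law: T = b/λ_max = 2.898×10⁻³/6.179×10⁻⁶ = 469.008 K.
Area A = 5.27×10⁻³ m².
Then P = εσAT⁴ = 0.14×5.670×10⁻⁸×5.27×10⁻³×(469.008)⁴ = 2.02 W.

P ≈ 2.02 W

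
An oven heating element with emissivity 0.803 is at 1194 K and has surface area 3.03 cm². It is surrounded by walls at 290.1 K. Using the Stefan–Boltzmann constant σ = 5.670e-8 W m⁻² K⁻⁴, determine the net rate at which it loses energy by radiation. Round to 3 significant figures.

Area A = 3.03 cm² = 3.03×10⁻⁴ m².
Net radiated power P_net = εσA(T⁴ − T₀⁴) = 0.803×5.670×10⁻⁸×3.03×10⁻⁴×(1194⁴ − 290.1⁴).
T⁴ − T₀⁴ = 2.03244×10¹² − 7.08257×10⁹ = 2.02536×10¹² K⁴, so P_net = 27.9 W.

Net loss ≈ 27.9 W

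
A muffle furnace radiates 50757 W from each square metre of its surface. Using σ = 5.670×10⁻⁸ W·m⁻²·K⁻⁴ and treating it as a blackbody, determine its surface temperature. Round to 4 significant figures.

T ≈ 972.7 K

I = σT⁴, so T = (I/σ)^(1/4) = (50757/(5.670×10⁻⁸))^(1/4) = 972.7 K.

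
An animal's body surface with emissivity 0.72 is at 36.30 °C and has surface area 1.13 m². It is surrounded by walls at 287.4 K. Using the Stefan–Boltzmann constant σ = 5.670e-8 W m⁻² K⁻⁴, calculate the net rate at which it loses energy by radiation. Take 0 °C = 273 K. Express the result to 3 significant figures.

T = 36.30 °C + 273 = 309.30 K.
Area A = 1.13 m².
Net radiated power P_net = εσA(T⁴ − T₀⁴) = 0.72×5.670×10⁻⁸×1.13×(309.30⁴ − 287.4⁴).
T⁴ − T₀⁴ = 9.15208×10⁹ − 6.82256×10⁹ = 2.32952×10⁹ K⁴, so P_net = 107 W.

Net loss ≈ 107 W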